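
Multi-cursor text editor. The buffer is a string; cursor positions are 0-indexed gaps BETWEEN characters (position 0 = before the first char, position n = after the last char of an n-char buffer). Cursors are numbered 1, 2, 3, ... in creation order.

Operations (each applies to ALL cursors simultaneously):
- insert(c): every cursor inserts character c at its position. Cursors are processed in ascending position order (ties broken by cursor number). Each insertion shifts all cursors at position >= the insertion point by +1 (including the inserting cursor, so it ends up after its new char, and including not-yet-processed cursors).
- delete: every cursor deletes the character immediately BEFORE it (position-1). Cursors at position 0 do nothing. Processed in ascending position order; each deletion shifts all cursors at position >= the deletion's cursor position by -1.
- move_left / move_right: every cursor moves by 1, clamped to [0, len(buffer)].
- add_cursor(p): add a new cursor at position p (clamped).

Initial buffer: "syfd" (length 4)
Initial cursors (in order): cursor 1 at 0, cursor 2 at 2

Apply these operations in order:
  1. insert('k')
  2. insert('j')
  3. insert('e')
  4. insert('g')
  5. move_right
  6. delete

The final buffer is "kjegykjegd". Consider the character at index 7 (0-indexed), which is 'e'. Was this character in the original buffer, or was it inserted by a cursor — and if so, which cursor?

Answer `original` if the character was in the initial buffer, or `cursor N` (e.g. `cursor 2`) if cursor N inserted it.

Answer: cursor 2

Derivation:
After op 1 (insert('k')): buffer="ksykfd" (len 6), cursors c1@1 c2@4, authorship 1..2..
After op 2 (insert('j')): buffer="kjsykjfd" (len 8), cursors c1@2 c2@6, authorship 11..22..
After op 3 (insert('e')): buffer="kjesykjefd" (len 10), cursors c1@3 c2@8, authorship 111..222..
After op 4 (insert('g')): buffer="kjegsykjegfd" (len 12), cursors c1@4 c2@10, authorship 1111..2222..
After op 5 (move_right): buffer="kjegsykjegfd" (len 12), cursors c1@5 c2@11, authorship 1111..2222..
After op 6 (delete): buffer="kjegykjegd" (len 10), cursors c1@4 c2@9, authorship 1111.2222.
Authorship (.=original, N=cursor N): 1 1 1 1 . 2 2 2 2 .
Index 7: author = 2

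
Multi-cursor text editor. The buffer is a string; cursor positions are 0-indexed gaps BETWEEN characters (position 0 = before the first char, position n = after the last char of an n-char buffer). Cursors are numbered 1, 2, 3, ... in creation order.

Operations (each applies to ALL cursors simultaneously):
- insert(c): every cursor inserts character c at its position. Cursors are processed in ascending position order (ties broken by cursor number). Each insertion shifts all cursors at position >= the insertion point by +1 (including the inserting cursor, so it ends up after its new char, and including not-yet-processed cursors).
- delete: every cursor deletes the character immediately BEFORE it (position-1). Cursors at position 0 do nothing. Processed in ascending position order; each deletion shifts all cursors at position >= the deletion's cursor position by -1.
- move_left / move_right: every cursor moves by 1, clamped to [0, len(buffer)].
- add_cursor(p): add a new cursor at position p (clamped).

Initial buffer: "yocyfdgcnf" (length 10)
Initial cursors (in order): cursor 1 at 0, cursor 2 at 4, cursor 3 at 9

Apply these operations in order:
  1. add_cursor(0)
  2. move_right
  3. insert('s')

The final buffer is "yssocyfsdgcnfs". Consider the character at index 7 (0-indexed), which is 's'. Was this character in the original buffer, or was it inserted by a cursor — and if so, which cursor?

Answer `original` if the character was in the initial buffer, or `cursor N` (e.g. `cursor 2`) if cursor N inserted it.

After op 1 (add_cursor(0)): buffer="yocyfdgcnf" (len 10), cursors c1@0 c4@0 c2@4 c3@9, authorship ..........
After op 2 (move_right): buffer="yocyfdgcnf" (len 10), cursors c1@1 c4@1 c2@5 c3@10, authorship ..........
After op 3 (insert('s')): buffer="yssocyfsdgcnfs" (len 14), cursors c1@3 c4@3 c2@8 c3@14, authorship .14....2.....3
Authorship (.=original, N=cursor N): . 1 4 . . . . 2 . . . . . 3
Index 7: author = 2

Answer: cursor 2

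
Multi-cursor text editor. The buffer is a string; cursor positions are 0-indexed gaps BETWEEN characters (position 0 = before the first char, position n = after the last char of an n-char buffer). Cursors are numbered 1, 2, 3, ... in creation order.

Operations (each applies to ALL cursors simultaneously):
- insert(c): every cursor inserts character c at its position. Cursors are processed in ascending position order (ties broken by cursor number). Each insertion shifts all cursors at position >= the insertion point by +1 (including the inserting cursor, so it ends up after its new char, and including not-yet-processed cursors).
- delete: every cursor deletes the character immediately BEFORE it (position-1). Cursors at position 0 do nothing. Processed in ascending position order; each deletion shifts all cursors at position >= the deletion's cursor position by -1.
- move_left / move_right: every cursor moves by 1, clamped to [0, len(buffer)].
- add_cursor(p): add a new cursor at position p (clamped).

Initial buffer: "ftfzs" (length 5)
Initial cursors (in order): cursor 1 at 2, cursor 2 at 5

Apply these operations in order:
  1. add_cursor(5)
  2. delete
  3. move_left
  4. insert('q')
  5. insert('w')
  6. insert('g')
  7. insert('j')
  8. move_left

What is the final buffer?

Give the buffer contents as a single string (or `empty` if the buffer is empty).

Answer: qwgjfqqwwggjjf

Derivation:
After op 1 (add_cursor(5)): buffer="ftfzs" (len 5), cursors c1@2 c2@5 c3@5, authorship .....
After op 2 (delete): buffer="ff" (len 2), cursors c1@1 c2@2 c3@2, authorship ..
After op 3 (move_left): buffer="ff" (len 2), cursors c1@0 c2@1 c3@1, authorship ..
After op 4 (insert('q')): buffer="qfqqf" (len 5), cursors c1@1 c2@4 c3@4, authorship 1.23.
After op 5 (insert('w')): buffer="qwfqqwwf" (len 8), cursors c1@2 c2@7 c3@7, authorship 11.2323.
After op 6 (insert('g')): buffer="qwgfqqwwggf" (len 11), cursors c1@3 c2@10 c3@10, authorship 111.232323.
After op 7 (insert('j')): buffer="qwgjfqqwwggjjf" (len 14), cursors c1@4 c2@13 c3@13, authorship 1111.23232323.
After op 8 (move_left): buffer="qwgjfqqwwggjjf" (len 14), cursors c1@3 c2@12 c3@12, authorship 1111.23232323.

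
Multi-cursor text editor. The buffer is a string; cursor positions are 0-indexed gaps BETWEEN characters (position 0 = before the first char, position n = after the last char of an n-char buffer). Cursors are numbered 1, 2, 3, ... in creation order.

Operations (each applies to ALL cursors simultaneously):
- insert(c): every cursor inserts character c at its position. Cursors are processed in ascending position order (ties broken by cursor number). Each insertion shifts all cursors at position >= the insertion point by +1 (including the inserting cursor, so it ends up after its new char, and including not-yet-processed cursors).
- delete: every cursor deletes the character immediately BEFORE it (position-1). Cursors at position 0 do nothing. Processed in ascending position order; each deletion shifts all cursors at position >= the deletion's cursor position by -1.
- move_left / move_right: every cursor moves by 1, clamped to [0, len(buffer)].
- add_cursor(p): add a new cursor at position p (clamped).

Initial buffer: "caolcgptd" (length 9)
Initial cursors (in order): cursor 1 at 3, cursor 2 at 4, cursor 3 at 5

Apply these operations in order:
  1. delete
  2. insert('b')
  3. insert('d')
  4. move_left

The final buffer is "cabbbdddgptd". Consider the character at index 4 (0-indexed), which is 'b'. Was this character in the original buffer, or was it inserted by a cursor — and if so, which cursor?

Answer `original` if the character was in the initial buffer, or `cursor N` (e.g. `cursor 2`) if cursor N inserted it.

Answer: cursor 3

Derivation:
After op 1 (delete): buffer="cagptd" (len 6), cursors c1@2 c2@2 c3@2, authorship ......
After op 2 (insert('b')): buffer="cabbbgptd" (len 9), cursors c1@5 c2@5 c3@5, authorship ..123....
After op 3 (insert('d')): buffer="cabbbdddgptd" (len 12), cursors c1@8 c2@8 c3@8, authorship ..123123....
After op 4 (move_left): buffer="cabbbdddgptd" (len 12), cursors c1@7 c2@7 c3@7, authorship ..123123....
Authorship (.=original, N=cursor N): . . 1 2 3 1 2 3 . . . .
Index 4: author = 3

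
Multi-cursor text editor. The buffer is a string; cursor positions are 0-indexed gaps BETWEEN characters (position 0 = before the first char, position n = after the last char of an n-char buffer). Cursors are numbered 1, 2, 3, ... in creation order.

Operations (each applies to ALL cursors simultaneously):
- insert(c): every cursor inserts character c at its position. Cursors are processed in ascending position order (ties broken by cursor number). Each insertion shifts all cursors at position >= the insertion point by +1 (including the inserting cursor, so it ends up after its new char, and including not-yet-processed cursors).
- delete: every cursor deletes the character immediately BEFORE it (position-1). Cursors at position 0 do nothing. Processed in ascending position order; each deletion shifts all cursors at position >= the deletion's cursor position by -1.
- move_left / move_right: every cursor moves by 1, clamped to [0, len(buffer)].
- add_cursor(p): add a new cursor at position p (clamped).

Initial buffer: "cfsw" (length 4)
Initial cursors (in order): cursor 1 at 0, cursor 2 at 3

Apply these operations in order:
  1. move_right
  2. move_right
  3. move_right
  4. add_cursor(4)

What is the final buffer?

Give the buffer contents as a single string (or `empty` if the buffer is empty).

Answer: cfsw

Derivation:
After op 1 (move_right): buffer="cfsw" (len 4), cursors c1@1 c2@4, authorship ....
After op 2 (move_right): buffer="cfsw" (len 4), cursors c1@2 c2@4, authorship ....
After op 3 (move_right): buffer="cfsw" (len 4), cursors c1@3 c2@4, authorship ....
After op 4 (add_cursor(4)): buffer="cfsw" (len 4), cursors c1@3 c2@4 c3@4, authorship ....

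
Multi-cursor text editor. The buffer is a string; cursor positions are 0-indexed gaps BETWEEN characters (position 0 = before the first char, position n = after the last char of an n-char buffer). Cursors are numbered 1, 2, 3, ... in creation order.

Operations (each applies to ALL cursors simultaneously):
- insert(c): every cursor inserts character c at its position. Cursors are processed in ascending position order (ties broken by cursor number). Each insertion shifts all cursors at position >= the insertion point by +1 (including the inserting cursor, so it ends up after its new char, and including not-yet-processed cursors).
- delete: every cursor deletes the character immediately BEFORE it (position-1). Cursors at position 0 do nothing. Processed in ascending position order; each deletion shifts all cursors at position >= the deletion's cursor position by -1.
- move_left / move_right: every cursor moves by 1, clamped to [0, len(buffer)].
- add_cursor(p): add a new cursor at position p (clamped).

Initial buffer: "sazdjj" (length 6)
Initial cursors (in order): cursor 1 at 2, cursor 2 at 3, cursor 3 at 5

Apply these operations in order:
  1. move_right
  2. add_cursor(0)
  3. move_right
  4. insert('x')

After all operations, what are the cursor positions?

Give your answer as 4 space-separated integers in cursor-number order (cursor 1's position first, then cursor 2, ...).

Answer: 6 8 10 2

Derivation:
After op 1 (move_right): buffer="sazdjj" (len 6), cursors c1@3 c2@4 c3@6, authorship ......
After op 2 (add_cursor(0)): buffer="sazdjj" (len 6), cursors c4@0 c1@3 c2@4 c3@6, authorship ......
After op 3 (move_right): buffer="sazdjj" (len 6), cursors c4@1 c1@4 c2@5 c3@6, authorship ......
After op 4 (insert('x')): buffer="sxazdxjxjx" (len 10), cursors c4@2 c1@6 c2@8 c3@10, authorship .4...1.2.3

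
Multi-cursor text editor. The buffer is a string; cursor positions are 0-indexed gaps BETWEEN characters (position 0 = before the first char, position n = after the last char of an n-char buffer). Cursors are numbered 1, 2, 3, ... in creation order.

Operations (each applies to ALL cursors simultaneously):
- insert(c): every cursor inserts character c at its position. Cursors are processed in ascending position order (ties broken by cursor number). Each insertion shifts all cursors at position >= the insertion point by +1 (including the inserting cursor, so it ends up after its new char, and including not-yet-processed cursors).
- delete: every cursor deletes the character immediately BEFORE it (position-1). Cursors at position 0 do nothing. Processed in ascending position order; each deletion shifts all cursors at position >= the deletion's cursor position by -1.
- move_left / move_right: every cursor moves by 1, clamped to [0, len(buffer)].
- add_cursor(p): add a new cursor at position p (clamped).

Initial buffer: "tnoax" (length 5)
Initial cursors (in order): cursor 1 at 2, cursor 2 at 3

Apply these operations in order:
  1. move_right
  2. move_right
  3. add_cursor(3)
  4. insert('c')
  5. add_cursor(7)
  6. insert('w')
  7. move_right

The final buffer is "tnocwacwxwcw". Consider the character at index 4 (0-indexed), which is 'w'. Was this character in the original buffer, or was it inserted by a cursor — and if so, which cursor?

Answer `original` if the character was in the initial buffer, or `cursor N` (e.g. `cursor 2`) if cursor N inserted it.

After op 1 (move_right): buffer="tnoax" (len 5), cursors c1@3 c2@4, authorship .....
After op 2 (move_right): buffer="tnoax" (len 5), cursors c1@4 c2@5, authorship .....
After op 3 (add_cursor(3)): buffer="tnoax" (len 5), cursors c3@3 c1@4 c2@5, authorship .....
After op 4 (insert('c')): buffer="tnocacxc" (len 8), cursors c3@4 c1@6 c2@8, authorship ...3.1.2
After op 5 (add_cursor(7)): buffer="tnocacxc" (len 8), cursors c3@4 c1@6 c4@7 c2@8, authorship ...3.1.2
After op 6 (insert('w')): buffer="tnocwacwxwcw" (len 12), cursors c3@5 c1@8 c4@10 c2@12, authorship ...33.11.422
After op 7 (move_right): buffer="tnocwacwxwcw" (len 12), cursors c3@6 c1@9 c4@11 c2@12, authorship ...33.11.422
Authorship (.=original, N=cursor N): . . . 3 3 . 1 1 . 4 2 2
Index 4: author = 3

Answer: cursor 3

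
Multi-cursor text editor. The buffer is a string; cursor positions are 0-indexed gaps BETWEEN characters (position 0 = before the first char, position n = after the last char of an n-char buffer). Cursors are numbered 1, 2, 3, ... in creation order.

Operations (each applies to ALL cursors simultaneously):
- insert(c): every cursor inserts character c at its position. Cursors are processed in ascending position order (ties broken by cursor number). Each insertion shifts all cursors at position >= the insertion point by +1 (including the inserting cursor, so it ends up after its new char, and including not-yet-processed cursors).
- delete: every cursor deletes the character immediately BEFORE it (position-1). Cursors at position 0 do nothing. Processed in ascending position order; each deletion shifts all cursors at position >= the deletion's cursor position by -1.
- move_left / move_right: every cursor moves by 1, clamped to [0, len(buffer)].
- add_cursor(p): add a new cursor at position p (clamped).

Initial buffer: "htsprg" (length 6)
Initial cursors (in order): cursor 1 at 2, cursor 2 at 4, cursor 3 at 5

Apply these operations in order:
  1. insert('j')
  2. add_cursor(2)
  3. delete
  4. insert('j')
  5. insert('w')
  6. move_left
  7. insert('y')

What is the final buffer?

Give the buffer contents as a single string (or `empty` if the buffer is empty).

Answer: hjjwyywspjywrjywg

Derivation:
After op 1 (insert('j')): buffer="htjspjrjg" (len 9), cursors c1@3 c2@6 c3@8, authorship ..1..2.3.
After op 2 (add_cursor(2)): buffer="htjspjrjg" (len 9), cursors c4@2 c1@3 c2@6 c3@8, authorship ..1..2.3.
After op 3 (delete): buffer="hsprg" (len 5), cursors c1@1 c4@1 c2@3 c3@4, authorship .....
After op 4 (insert('j')): buffer="hjjspjrjg" (len 9), cursors c1@3 c4@3 c2@6 c3@8, authorship .14..2.3.
After op 5 (insert('w')): buffer="hjjwwspjwrjwg" (len 13), cursors c1@5 c4@5 c2@9 c3@12, authorship .1414..22.33.
After op 6 (move_left): buffer="hjjwwspjwrjwg" (len 13), cursors c1@4 c4@4 c2@8 c3@11, authorship .1414..22.33.
After op 7 (insert('y')): buffer="hjjwyywspjywrjywg" (len 17), cursors c1@6 c4@6 c2@11 c3@15, authorship .141144..222.333.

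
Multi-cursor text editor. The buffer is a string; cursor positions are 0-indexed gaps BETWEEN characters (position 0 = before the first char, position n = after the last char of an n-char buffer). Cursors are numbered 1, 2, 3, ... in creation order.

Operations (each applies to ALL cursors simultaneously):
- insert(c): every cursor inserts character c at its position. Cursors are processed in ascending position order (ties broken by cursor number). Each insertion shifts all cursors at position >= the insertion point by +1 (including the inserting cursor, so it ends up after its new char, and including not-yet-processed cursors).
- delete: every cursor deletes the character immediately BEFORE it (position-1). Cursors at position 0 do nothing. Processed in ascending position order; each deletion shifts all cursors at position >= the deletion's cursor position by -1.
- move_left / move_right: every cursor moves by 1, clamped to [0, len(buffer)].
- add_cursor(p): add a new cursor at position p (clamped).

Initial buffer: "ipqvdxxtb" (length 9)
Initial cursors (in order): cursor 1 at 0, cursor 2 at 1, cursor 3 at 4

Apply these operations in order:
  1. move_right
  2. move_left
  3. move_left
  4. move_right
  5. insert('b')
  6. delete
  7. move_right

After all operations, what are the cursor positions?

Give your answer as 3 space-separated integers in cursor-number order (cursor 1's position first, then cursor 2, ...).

Answer: 2 2 5

Derivation:
After op 1 (move_right): buffer="ipqvdxxtb" (len 9), cursors c1@1 c2@2 c3@5, authorship .........
After op 2 (move_left): buffer="ipqvdxxtb" (len 9), cursors c1@0 c2@1 c3@4, authorship .........
After op 3 (move_left): buffer="ipqvdxxtb" (len 9), cursors c1@0 c2@0 c3@3, authorship .........
After op 4 (move_right): buffer="ipqvdxxtb" (len 9), cursors c1@1 c2@1 c3@4, authorship .........
After op 5 (insert('b')): buffer="ibbpqvbdxxtb" (len 12), cursors c1@3 c2@3 c3@7, authorship .12...3.....
After op 6 (delete): buffer="ipqvdxxtb" (len 9), cursors c1@1 c2@1 c3@4, authorship .........
After op 7 (move_right): buffer="ipqvdxxtb" (len 9), cursors c1@2 c2@2 c3@5, authorship .........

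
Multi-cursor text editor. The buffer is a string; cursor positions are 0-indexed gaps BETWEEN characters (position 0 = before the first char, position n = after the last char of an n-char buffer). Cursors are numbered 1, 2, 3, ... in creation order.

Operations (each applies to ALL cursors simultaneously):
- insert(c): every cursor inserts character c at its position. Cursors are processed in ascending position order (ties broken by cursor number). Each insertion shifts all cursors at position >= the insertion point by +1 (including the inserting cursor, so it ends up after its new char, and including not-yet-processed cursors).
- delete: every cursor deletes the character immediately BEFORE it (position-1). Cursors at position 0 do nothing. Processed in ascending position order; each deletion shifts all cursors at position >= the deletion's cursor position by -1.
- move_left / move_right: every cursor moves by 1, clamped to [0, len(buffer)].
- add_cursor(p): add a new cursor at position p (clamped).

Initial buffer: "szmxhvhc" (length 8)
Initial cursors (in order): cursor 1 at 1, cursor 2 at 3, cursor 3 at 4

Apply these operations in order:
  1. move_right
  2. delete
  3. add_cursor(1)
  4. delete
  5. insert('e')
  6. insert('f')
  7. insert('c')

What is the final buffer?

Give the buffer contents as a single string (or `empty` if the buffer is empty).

Answer: eeeeffffccccvhc

Derivation:
After op 1 (move_right): buffer="szmxhvhc" (len 8), cursors c1@2 c2@4 c3@5, authorship ........
After op 2 (delete): buffer="smvhc" (len 5), cursors c1@1 c2@2 c3@2, authorship .....
After op 3 (add_cursor(1)): buffer="smvhc" (len 5), cursors c1@1 c4@1 c2@2 c3@2, authorship .....
After op 4 (delete): buffer="vhc" (len 3), cursors c1@0 c2@0 c3@0 c4@0, authorship ...
After op 5 (insert('e')): buffer="eeeevhc" (len 7), cursors c1@4 c2@4 c3@4 c4@4, authorship 1234...
After op 6 (insert('f')): buffer="eeeeffffvhc" (len 11), cursors c1@8 c2@8 c3@8 c4@8, authorship 12341234...
After op 7 (insert('c')): buffer="eeeeffffccccvhc" (len 15), cursors c1@12 c2@12 c3@12 c4@12, authorship 123412341234...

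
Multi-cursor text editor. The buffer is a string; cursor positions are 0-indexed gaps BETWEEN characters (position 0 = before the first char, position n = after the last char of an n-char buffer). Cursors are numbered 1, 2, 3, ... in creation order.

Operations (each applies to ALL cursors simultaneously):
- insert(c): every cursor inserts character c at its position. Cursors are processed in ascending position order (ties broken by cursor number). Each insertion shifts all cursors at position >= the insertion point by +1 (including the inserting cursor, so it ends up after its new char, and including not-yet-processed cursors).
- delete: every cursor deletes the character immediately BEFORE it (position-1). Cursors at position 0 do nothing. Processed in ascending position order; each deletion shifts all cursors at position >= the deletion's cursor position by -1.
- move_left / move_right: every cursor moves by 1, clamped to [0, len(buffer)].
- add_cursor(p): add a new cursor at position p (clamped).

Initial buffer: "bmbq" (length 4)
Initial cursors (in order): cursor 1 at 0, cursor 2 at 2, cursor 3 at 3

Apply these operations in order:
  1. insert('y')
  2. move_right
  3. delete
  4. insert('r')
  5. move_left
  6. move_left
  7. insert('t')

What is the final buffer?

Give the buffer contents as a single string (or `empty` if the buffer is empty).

After op 1 (insert('y')): buffer="ybmybyq" (len 7), cursors c1@1 c2@4 c3@6, authorship 1..2.3.
After op 2 (move_right): buffer="ybmybyq" (len 7), cursors c1@2 c2@5 c3@7, authorship 1..2.3.
After op 3 (delete): buffer="ymyy" (len 4), cursors c1@1 c2@3 c3@4, authorship 1.23
After op 4 (insert('r')): buffer="yrmyryr" (len 7), cursors c1@2 c2@5 c3@7, authorship 11.2233
After op 5 (move_left): buffer="yrmyryr" (len 7), cursors c1@1 c2@4 c3@6, authorship 11.2233
After op 6 (move_left): buffer="yrmyryr" (len 7), cursors c1@0 c2@3 c3@5, authorship 11.2233
After op 7 (insert('t')): buffer="tyrmtyrtyr" (len 10), cursors c1@1 c2@5 c3@8, authorship 111.222333

Answer: tyrmtyrtyr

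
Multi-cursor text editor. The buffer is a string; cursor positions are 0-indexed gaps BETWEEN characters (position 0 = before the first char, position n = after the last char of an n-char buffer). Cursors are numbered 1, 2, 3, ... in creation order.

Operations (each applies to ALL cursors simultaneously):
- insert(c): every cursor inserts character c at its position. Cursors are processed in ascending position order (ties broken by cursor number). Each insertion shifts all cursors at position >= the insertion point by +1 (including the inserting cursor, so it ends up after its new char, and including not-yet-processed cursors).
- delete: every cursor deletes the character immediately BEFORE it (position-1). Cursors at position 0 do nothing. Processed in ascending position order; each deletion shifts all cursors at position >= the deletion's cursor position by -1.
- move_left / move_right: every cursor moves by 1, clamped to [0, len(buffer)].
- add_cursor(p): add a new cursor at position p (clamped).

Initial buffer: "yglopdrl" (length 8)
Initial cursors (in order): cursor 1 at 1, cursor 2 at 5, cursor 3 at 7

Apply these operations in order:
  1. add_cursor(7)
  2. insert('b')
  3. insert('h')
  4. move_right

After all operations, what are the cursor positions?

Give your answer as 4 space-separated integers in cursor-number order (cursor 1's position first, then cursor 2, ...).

Answer: 4 10 16 16

Derivation:
After op 1 (add_cursor(7)): buffer="yglopdrl" (len 8), cursors c1@1 c2@5 c3@7 c4@7, authorship ........
After op 2 (insert('b')): buffer="ybglopbdrbbl" (len 12), cursors c1@2 c2@7 c3@11 c4@11, authorship .1....2..34.
After op 3 (insert('h')): buffer="ybhglopbhdrbbhhl" (len 16), cursors c1@3 c2@9 c3@15 c4@15, authorship .11....22..3434.
After op 4 (move_right): buffer="ybhglopbhdrbbhhl" (len 16), cursors c1@4 c2@10 c3@16 c4@16, authorship .11....22..3434.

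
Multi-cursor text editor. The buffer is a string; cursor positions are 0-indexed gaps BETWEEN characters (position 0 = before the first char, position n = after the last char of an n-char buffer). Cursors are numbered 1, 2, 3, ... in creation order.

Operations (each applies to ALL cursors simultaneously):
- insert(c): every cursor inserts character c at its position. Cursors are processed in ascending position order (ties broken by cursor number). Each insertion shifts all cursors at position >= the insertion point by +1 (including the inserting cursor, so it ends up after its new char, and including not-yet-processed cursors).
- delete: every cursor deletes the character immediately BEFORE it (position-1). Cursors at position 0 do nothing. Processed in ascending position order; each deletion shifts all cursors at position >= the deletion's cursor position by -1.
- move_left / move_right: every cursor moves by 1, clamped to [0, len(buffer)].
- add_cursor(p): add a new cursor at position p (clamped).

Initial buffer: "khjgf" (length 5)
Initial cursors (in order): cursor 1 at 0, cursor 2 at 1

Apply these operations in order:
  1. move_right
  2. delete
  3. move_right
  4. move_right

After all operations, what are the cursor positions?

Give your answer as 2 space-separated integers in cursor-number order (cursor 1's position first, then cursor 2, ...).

Answer: 2 2

Derivation:
After op 1 (move_right): buffer="khjgf" (len 5), cursors c1@1 c2@2, authorship .....
After op 2 (delete): buffer="jgf" (len 3), cursors c1@0 c2@0, authorship ...
After op 3 (move_right): buffer="jgf" (len 3), cursors c1@1 c2@1, authorship ...
After op 4 (move_right): buffer="jgf" (len 3), cursors c1@2 c2@2, authorship ...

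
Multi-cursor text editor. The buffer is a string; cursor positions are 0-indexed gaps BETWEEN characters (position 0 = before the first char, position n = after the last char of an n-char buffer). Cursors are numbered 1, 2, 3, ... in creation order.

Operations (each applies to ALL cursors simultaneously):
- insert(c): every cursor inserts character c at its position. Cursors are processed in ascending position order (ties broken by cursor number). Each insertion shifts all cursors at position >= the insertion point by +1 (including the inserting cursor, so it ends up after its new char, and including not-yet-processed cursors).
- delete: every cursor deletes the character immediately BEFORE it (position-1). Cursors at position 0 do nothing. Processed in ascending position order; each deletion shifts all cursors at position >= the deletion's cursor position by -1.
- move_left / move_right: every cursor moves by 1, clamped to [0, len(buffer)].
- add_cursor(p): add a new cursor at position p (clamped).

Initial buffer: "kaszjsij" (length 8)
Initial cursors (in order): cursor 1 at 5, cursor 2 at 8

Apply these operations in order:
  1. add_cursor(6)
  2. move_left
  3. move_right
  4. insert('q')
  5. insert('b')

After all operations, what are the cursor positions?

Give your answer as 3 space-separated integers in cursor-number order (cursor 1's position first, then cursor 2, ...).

After op 1 (add_cursor(6)): buffer="kaszjsij" (len 8), cursors c1@5 c3@6 c2@8, authorship ........
After op 2 (move_left): buffer="kaszjsij" (len 8), cursors c1@4 c3@5 c2@7, authorship ........
After op 3 (move_right): buffer="kaszjsij" (len 8), cursors c1@5 c3@6 c2@8, authorship ........
After op 4 (insert('q')): buffer="kaszjqsqijq" (len 11), cursors c1@6 c3@8 c2@11, authorship .....1.3..2
After op 5 (insert('b')): buffer="kaszjqbsqbijqb" (len 14), cursors c1@7 c3@10 c2@14, authorship .....11.33..22

Answer: 7 14 10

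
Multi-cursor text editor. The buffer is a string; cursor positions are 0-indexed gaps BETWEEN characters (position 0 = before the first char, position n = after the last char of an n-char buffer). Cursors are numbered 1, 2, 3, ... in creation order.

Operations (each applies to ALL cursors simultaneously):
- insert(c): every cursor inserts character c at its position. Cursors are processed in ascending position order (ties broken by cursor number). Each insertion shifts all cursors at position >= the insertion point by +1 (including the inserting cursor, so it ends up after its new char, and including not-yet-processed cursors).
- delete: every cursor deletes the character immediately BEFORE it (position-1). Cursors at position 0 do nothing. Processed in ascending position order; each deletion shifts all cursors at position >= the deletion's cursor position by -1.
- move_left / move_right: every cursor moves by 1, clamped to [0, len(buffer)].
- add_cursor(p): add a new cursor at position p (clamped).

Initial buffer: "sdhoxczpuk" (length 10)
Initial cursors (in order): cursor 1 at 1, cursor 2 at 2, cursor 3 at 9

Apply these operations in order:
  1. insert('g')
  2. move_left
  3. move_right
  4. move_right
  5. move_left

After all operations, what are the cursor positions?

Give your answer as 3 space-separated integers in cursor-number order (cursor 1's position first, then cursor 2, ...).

Answer: 2 4 12

Derivation:
After op 1 (insert('g')): buffer="sgdghoxczpugk" (len 13), cursors c1@2 c2@4 c3@12, authorship .1.2.......3.
After op 2 (move_left): buffer="sgdghoxczpugk" (len 13), cursors c1@1 c2@3 c3@11, authorship .1.2.......3.
After op 3 (move_right): buffer="sgdghoxczpugk" (len 13), cursors c1@2 c2@4 c3@12, authorship .1.2.......3.
After op 4 (move_right): buffer="sgdghoxczpugk" (len 13), cursors c1@3 c2@5 c3@13, authorship .1.2.......3.
After op 5 (move_left): buffer="sgdghoxczpugk" (len 13), cursors c1@2 c2@4 c3@12, authorship .1.2.......3.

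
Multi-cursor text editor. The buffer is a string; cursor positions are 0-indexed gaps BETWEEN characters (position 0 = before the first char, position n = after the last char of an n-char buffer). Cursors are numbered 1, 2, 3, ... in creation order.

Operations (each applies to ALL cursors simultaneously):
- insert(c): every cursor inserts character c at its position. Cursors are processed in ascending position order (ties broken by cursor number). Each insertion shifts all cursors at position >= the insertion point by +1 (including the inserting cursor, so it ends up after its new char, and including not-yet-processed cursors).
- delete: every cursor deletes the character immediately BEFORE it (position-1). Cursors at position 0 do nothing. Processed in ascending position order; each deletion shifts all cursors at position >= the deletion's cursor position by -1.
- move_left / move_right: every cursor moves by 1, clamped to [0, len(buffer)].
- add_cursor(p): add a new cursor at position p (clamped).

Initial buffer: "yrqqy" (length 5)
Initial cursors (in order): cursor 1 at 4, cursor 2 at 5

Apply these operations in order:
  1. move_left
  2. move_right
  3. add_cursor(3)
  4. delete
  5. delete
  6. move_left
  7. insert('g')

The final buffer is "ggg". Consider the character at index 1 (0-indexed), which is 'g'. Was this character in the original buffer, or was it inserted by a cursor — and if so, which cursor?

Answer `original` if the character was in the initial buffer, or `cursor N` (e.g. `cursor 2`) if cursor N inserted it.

Answer: cursor 2

Derivation:
After op 1 (move_left): buffer="yrqqy" (len 5), cursors c1@3 c2@4, authorship .....
After op 2 (move_right): buffer="yrqqy" (len 5), cursors c1@4 c2@5, authorship .....
After op 3 (add_cursor(3)): buffer="yrqqy" (len 5), cursors c3@3 c1@4 c2@5, authorship .....
After op 4 (delete): buffer="yr" (len 2), cursors c1@2 c2@2 c3@2, authorship ..
After op 5 (delete): buffer="" (len 0), cursors c1@0 c2@0 c3@0, authorship 
After op 6 (move_left): buffer="" (len 0), cursors c1@0 c2@0 c3@0, authorship 
After op 7 (insert('g')): buffer="ggg" (len 3), cursors c1@3 c2@3 c3@3, authorship 123
Authorship (.=original, N=cursor N): 1 2 3
Index 1: author = 2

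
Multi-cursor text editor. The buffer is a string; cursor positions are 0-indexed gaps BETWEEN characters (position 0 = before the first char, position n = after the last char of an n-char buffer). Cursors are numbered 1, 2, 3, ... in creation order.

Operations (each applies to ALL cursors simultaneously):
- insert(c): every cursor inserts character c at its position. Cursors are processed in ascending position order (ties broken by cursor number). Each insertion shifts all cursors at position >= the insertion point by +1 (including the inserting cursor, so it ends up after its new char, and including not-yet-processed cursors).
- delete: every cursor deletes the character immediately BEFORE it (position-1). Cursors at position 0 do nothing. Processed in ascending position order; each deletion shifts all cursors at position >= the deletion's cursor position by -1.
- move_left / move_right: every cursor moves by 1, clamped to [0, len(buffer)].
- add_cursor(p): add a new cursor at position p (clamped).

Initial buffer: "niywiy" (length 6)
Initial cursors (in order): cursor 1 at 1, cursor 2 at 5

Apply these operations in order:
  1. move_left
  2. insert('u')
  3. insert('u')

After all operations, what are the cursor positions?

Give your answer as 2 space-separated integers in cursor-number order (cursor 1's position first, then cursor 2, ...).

Answer: 2 8

Derivation:
After op 1 (move_left): buffer="niywiy" (len 6), cursors c1@0 c2@4, authorship ......
After op 2 (insert('u')): buffer="uniywuiy" (len 8), cursors c1@1 c2@6, authorship 1....2..
After op 3 (insert('u')): buffer="uuniywuuiy" (len 10), cursors c1@2 c2@8, authorship 11....22..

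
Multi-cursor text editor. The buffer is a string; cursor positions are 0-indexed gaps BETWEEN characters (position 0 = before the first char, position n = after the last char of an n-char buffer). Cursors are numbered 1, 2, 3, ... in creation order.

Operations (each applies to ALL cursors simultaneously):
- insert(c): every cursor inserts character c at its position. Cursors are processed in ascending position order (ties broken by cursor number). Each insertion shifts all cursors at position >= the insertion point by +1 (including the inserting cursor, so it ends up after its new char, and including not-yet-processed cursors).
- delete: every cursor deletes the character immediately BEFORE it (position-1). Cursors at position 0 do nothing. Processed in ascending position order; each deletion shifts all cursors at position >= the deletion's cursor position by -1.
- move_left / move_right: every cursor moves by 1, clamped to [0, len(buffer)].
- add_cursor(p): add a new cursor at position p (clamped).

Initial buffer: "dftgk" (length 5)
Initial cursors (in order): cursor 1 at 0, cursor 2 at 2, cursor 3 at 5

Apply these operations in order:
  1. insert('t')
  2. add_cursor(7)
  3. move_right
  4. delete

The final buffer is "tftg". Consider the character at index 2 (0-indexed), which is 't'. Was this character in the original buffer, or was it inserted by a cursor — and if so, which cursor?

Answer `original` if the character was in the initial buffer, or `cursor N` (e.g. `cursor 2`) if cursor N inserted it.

Answer: cursor 2

Derivation:
After op 1 (insert('t')): buffer="tdfttgkt" (len 8), cursors c1@1 c2@4 c3@8, authorship 1..2...3
After op 2 (add_cursor(7)): buffer="tdfttgkt" (len 8), cursors c1@1 c2@4 c4@7 c3@8, authorship 1..2...3
After op 3 (move_right): buffer="tdfttgkt" (len 8), cursors c1@2 c2@5 c3@8 c4@8, authorship 1..2...3
After op 4 (delete): buffer="tftg" (len 4), cursors c1@1 c2@3 c3@4 c4@4, authorship 1.2.
Authorship (.=original, N=cursor N): 1 . 2 .
Index 2: author = 2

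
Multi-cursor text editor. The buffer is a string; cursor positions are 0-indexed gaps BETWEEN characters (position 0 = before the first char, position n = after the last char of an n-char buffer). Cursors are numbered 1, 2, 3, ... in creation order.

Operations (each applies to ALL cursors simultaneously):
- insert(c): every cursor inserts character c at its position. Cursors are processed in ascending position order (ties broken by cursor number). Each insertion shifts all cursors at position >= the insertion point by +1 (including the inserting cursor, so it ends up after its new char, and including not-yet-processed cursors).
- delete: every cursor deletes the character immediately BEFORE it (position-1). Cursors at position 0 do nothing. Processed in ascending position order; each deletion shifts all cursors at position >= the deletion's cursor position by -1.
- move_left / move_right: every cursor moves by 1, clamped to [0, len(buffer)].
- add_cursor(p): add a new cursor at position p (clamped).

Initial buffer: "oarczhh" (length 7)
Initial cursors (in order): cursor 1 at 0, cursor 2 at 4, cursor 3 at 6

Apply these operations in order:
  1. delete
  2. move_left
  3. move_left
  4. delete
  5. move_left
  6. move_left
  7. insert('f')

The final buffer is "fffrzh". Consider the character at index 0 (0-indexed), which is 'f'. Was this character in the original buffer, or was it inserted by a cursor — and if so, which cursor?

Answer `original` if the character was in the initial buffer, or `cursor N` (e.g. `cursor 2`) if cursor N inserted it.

After op 1 (delete): buffer="oarzh" (len 5), cursors c1@0 c2@3 c3@4, authorship .....
After op 2 (move_left): buffer="oarzh" (len 5), cursors c1@0 c2@2 c3@3, authorship .....
After op 3 (move_left): buffer="oarzh" (len 5), cursors c1@0 c2@1 c3@2, authorship .....
After op 4 (delete): buffer="rzh" (len 3), cursors c1@0 c2@0 c3@0, authorship ...
After op 5 (move_left): buffer="rzh" (len 3), cursors c1@0 c2@0 c3@0, authorship ...
After op 6 (move_left): buffer="rzh" (len 3), cursors c1@0 c2@0 c3@0, authorship ...
After op 7 (insert('f')): buffer="fffrzh" (len 6), cursors c1@3 c2@3 c3@3, authorship 123...
Authorship (.=original, N=cursor N): 1 2 3 . . .
Index 0: author = 1

Answer: cursor 1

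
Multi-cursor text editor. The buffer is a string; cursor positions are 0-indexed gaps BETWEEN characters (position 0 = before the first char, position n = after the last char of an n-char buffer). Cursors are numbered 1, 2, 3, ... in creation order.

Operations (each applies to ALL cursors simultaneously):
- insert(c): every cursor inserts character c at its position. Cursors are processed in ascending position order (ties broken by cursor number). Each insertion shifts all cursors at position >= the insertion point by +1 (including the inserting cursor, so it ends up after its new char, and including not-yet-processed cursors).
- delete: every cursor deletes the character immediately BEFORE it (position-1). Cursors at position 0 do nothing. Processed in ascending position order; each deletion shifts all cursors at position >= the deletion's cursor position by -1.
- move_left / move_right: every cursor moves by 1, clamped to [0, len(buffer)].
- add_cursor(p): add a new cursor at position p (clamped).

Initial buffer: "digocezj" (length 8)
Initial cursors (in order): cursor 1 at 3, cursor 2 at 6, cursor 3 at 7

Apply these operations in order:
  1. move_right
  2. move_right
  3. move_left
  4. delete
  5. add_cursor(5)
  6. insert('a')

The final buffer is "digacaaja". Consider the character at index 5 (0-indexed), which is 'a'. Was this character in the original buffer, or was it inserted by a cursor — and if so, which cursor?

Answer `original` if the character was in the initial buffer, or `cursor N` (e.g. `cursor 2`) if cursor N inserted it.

Answer: cursor 2

Derivation:
After op 1 (move_right): buffer="digocezj" (len 8), cursors c1@4 c2@7 c3@8, authorship ........
After op 2 (move_right): buffer="digocezj" (len 8), cursors c1@5 c2@8 c3@8, authorship ........
After op 3 (move_left): buffer="digocezj" (len 8), cursors c1@4 c2@7 c3@7, authorship ........
After op 4 (delete): buffer="digcj" (len 5), cursors c1@3 c2@4 c3@4, authorship .....
After op 5 (add_cursor(5)): buffer="digcj" (len 5), cursors c1@3 c2@4 c3@4 c4@5, authorship .....
After op 6 (insert('a')): buffer="digacaaja" (len 9), cursors c1@4 c2@7 c3@7 c4@9, authorship ...1.23.4
Authorship (.=original, N=cursor N): . . . 1 . 2 3 . 4
Index 5: author = 2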